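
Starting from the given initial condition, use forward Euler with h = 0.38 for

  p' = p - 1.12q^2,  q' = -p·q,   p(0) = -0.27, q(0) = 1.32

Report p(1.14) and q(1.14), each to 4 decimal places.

-5.1925, 3.9917

Euler on (p,q): p_{n+1} = p_n + h·p', q_{n+1} = q_n + h·q'.
0.000000: (-0.270000, 1.320000); f=(-2.221488, 0.356400) → (-1.114165, 1.455432)
0.380000: (-1.114165, 1.455432); f=(-3.486642, 1.621592) → (-2.439089, 2.071637)
0.760000: (-2.439089, 2.071637); f=(-7.245771, 5.052907) → (-5.192482, 3.991742)
(p(1.14), q(1.14)) ≈ (-5.1925, 3.9917)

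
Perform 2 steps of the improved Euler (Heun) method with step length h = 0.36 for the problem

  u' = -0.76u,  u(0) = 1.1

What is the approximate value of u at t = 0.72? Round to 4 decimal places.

Heun: k1 = f(t_n, u_n); k2 = f(t_n + h, u_n + h·k1); u_{n+1} = u_n + (h/2)·(k1 + k2).
t=0.000000, u=1.100000:
  k1 = f(0.000000, 1.100000) = -0.836000
  k2 = f(0.360000, 0.799040) = -0.607270
  u ← 1.100000 + (0.36/2)·(-0.836000 + (-0.607270)) = 0.840211
t=0.360000, u=0.840211:
  k1 = f(0.360000, 0.840211) = -0.638561
  k2 = f(0.720000, 0.610330) = -0.463850
  u ← 0.840211 + (0.36/2)·(-0.638561 + (-0.463850)) = 0.641777
u(0.72) ≈ 0.6418

0.6418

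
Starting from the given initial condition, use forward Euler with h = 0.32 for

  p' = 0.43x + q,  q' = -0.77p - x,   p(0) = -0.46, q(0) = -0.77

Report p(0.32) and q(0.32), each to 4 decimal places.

Euler on (p,q): p_{n+1} = p_n + h·p', q_{n+1} = q_n + h·q'.
0.000000: (-0.460000, -0.770000); f=(-0.770000, 0.354200) → (-0.706400, -0.656656)
(p(0.32), q(0.32)) ≈ (-0.7064, -0.6567)

-0.7064, -0.6567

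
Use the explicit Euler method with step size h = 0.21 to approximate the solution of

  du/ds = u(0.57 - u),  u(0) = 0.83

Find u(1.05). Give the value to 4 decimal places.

Euler: u_{n+1} = u_n + h·f(s_n, u_n).
s=0.000000, u=0.830000: f=-0.215800 → u ← 0.830000 + 0.21·(-0.215800) = 0.784682
s=0.210000, u=0.784682: f=-0.168457 → u ← 0.784682 + 0.21·(-0.168457) = 0.749306
s=0.420000, u=0.749306: f=-0.134355 → u ← 0.749306 + 0.21·(-0.134355) = 0.721091
s=0.630000, u=0.721091: f=-0.108951 → u ← 0.721091 + 0.21·(-0.108951) = 0.698212
s=0.840000, u=0.698212: f=-0.089519 → u ← 0.698212 + 0.21·(-0.089519) = 0.679413
u(1.05) ≈ 0.6794

0.6794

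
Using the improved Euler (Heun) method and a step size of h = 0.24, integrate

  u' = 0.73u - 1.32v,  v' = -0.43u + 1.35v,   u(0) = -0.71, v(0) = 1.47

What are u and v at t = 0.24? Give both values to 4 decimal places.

-1.4388, 2.1390

Heun on (u,v): k1 = f(t_n, state_n); k2 = f(t_n + h, state_n + h·k1); state_{n+1} = state_n + (h/2)·(k1 + k2).
0.000000: (-0.710000, 1.470000)
  k1 = (-2.458700, 2.289800)
  predictor → (-1.300088, 2.019552)
  k2 = (-3.614873, 3.285433)
  → (-1.438829, 2.139028)
(u(0.24), v(0.24)) ≈ (-1.4388, 2.1390)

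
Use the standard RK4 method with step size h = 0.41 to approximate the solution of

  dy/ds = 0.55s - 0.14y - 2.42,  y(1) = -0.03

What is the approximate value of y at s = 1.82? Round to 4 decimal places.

RK4: k1 = f(s_n, y_n); k2 = f(s_n + h/2, y_n + (h/2)·k1); k3 = f(s_n + h/2, y_n + (h/2)·k2); k4 = f(s_n + h, y_n + h·k3); y_{n+1} = y_n + (h/6)·(k1 + 2k2 + 2k3 + k4).
s=1.000000, y=-0.030000:
  k1 = f(1.000000, -0.030000) = -1.865800
  k2 = f(1.205000, -0.412489) = -1.699502
  k3 = f(1.205000, -0.378398) = -1.704274
  k4 = f(1.410000, -0.728752) = -1.542475
  y ← -0.030000 + (0.41/6)·(k1 + 2k2 + 2k3 + k4) = -0.728081
s=1.410000, y=-0.728081:
  k1 = f(1.410000, -0.728081) = -1.542569
  k2 = f(1.615000, -1.044308) = -1.385547
  k3 = f(1.615000, -1.012119) = -1.390053
  k4 = f(1.820000, -1.298003) = -1.237280
  y ← -0.728081 + (0.41/6)·(k1 + 2k2 + 2k3 + k4) = -1.297370
y(1.82) ≈ -1.2974

-1.2974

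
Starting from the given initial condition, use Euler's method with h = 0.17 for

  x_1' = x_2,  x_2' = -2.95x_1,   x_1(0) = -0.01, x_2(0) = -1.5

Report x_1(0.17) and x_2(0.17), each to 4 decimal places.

Euler on (x_1,x_2): x_1_{n+1} = x_1_n + h·x_1', x_2_{n+1} = x_2_n + h·x_2'.
0.000000: (-0.010000, -1.500000); f=(-1.500000, 0.029500) → (-0.265000, -1.494985)
(x_1(0.17), x_2(0.17)) ≈ (-0.2650, -1.4950)

-0.2650, -1.4950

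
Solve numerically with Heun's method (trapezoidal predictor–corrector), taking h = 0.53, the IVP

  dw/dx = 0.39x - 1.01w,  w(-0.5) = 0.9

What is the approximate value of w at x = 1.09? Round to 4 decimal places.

0.3701

Heun: k1 = f(x_n, w_n); k2 = f(x_n + h, w_n + h·k1); w_{n+1} = w_n + (h/2)·(k1 + k2).
x=-0.500000, w=0.900000:
  k1 = f(-0.500000, 0.900000) = -1.104000
  k2 = f(0.030000, 0.314880) = -0.306329
  w ← 0.900000 + (0.53/2)·(-1.104000 + (-0.306329)) = 0.526263
x=0.030000, w=0.526263:
  k1 = f(0.030000, 0.526263) = -0.519825
  k2 = f(0.560000, 0.250755) = -0.034863
  w ← 0.526263 + (0.53/2)·(-0.519825 + (-0.034863)) = 0.379270
x=0.560000, w=0.379270:
  k1 = f(0.560000, 0.379270) = -0.164663
  k2 = f(1.090000, 0.291999) = 0.130181
  w ← 0.379270 + (0.53/2)·(-0.164663 + 0.130181) = 0.370133
w(1.09) ≈ 0.3701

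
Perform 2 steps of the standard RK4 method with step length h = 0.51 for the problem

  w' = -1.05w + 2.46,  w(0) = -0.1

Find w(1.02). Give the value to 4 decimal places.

1.5048

RK4: k1 = f(t_n, w_n); k2 = f(t_n + h/2, w_n + (h/2)·k1); k3 = f(t_n + h/2, w_n + (h/2)·k2); k4 = f(t_n + h, w_n + h·k3); w_{n+1} = w_n + (h/6)·(k1 + 2k2 + 2k3 + k4).
t=0.000000, w=-0.100000:
  k1 = f(0.000000, -0.100000) = 2.565000
  k2 = f(0.255000, 0.554075) = 1.878221
  k3 = f(0.255000, 0.378946) = 2.062106
  k4 = f(0.510000, 0.951674) = 1.460742
  w ← -0.100000 + (0.51/6)·(k1 + 2k2 + 2k3 + k4) = 0.912044
t=0.510000, w=0.912044:
  k1 = f(0.510000, 0.912044) = 1.502354
  k2 = f(0.765000, 1.295144) = 1.100099
  k3 = f(0.765000, 1.192569) = 1.207803
  k4 = f(1.020000, 1.528023) = 0.855576
  w ← 0.912044 + (0.51/6)·(k1 + 2k2 + 2k3 + k4) = 1.504811
w(1.02) ≈ 1.5048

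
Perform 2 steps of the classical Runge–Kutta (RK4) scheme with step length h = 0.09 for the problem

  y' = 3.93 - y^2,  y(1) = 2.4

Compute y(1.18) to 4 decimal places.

2.1766

RK4: k1 = f(x_n, y_n); k2 = f(x_n + h/2, y_n + (h/2)·k1); k3 = f(x_n + h/2, y_n + (h/2)·k2); k4 = f(x_n + h, y_n + h·k3); y_{n+1} = y_n + (h/6)·(k1 + 2k2 + 2k3 + k4).
x=1.000000, y=2.400000:
  k1 = f(1.000000, 2.400000) = -1.830000
  k2 = f(1.045000, 2.317650) = -1.441502
  k3 = f(1.045000, 2.335132) = -1.522843
  k4 = f(1.090000, 2.262944) = -1.190916
  y ← 2.400000 + (0.09/6)·(k1 + 2k2 + 2k3 + k4) = 2.265756
x=1.090000, y=2.265756:
  k1 = f(1.090000, 2.265756) = -1.203650
  k2 = f(1.135000, 2.211592) = -0.961138
  k3 = f(1.135000, 2.222505) = -1.009527
  k4 = f(1.180000, 2.174898) = -0.800183
  y ← 2.265756 + (0.09/6)·(k1 + 2k2 + 2k3 + k4) = 2.176578
y(1.18) ≈ 2.1766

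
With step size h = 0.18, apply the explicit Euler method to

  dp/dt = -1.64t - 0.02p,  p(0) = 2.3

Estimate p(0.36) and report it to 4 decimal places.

Euler: p_{n+1} = p_n + h·f(t_n, p_n).
t=0.000000, p=2.300000: f=-0.046000 → p ← 2.300000 + 0.18·(-0.046000) = 2.291720
t=0.180000, p=2.291720: f=-0.341034 → p ← 2.291720 + 0.18·(-0.341034) = 2.230334
p(0.36) ≈ 2.2303

2.2303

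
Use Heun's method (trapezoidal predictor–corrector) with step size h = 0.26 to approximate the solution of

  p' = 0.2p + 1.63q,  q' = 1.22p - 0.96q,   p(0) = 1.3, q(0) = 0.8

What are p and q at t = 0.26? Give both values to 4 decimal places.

Heun on (p,q): k1 = f(t_n, state_n); k2 = f(t_n + h, state_n + h·k1); state_{n+1} = state_n + (h/2)·(k1 + k2).
0.000000: (1.300000, 0.800000)
  k1 = (1.564000, 0.818000)
  predictor → (1.706640, 1.012680)
  k2 = (1.991996, 1.109928)
  → (1.762280, 1.050631)
(p(0.26), q(0.26)) ≈ (1.7623, 1.0506)

1.7623, 1.0506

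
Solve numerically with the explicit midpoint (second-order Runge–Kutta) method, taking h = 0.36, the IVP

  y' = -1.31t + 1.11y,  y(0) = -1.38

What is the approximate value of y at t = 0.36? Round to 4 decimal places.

-2.1265

Midpoint: k1 = f(t_n, y_n); k2 = f(t_n + h/2, y_n + (h/2)·k1); y_{n+1} = y_n + h·k2.
t=0.000000, y=-1.380000:
  k1 = f(0.000000, -1.380000) = -1.531800
  k2 = f(0.180000, -1.655724) = -2.073654
  y ← -1.380000 + 0.36·(-2.073654) = -2.126515
y(0.36) ≈ -2.1265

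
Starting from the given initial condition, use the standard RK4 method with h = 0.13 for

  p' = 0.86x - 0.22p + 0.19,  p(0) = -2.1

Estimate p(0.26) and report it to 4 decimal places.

-1.9067

RK4: k1 = f(x_n, p_n); k2 = f(x_n + h/2, p_n + (h/2)·k1); k3 = f(x_n + h/2, p_n + (h/2)·k2); k4 = f(x_n + h, p_n + h·k3); p_{n+1} = p_n + (h/6)·(k1 + 2k2 + 2k3 + k4).
x=0.000000, p=-2.100000:
  k1 = f(0.000000, -2.100000) = 0.652000
  k2 = f(0.065000, -2.057620) = 0.698576
  k3 = f(0.065000, -2.054593) = 0.697910
  k4 = f(0.130000, -2.009272) = 0.743840
  p ← -2.100000 + (0.13/6)·(k1 + 2k2 + 2k3 + k4) = -2.009242
x=0.130000, p=-2.009242:
  k1 = f(0.130000, -2.009242) = 0.743833
  k2 = f(0.195000, -1.960893) = 0.789097
  k3 = f(0.195000, -1.957951) = 0.788449
  k4 = f(0.260000, -1.906744) = 0.833084
  p ← -2.009242 + (0.13/6)·(k1 + 2k2 + 2k3 + k4) = -1.906716
p(0.26) ≈ -1.9067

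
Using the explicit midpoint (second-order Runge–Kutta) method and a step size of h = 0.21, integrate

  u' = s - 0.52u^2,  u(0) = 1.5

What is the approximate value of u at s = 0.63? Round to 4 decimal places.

Midpoint: k1 = f(s_n, u_n); k2 = f(s_n + h/2, u_n + (h/2)·k1); u_{n+1} = u_n + h·k2.
s=0.000000, u=1.500000:
  k1 = f(0.000000, 1.500000) = -1.170000
  k2 = f(0.105000, 1.377150) = -0.881202
  u ← 1.500000 + 0.21·(-0.881202) = 1.314948
s=0.210000, u=1.314948:
  k1 = f(0.210000, 1.314948) = -0.689125
  k2 = f(0.315000, 1.242589) = -0.487895
  u ← 1.314948 + 0.21·(-0.487895) = 1.212490
s=0.420000, u=1.212490:
  k1 = f(0.420000, 1.212490) = -0.344468
  k2 = f(0.525000, 1.176321) = -0.194540
  u ← 1.212490 + 0.21·(-0.194540) = 1.171636
u(0.63) ≈ 1.1716

1.1716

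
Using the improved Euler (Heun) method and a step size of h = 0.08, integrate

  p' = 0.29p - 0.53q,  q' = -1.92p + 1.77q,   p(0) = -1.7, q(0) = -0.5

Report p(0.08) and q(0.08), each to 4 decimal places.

-1.7225, -0.2948

Heun on (p,q): k1 = f(t_n, state_n); k2 = f(t_n + h, state_n + h·k1); state_{n+1} = state_n + (h/2)·(k1 + k2).
0.000000: (-1.700000, -0.500000)
  k1 = (-0.228000, 2.379000)
  predictor → (-1.718240, -0.309680)
  k2 = (-0.334159, 2.750887)
  → (-1.722486, -0.294805)
(p(0.08), q(0.08)) ≈ (-1.7225, -0.2948)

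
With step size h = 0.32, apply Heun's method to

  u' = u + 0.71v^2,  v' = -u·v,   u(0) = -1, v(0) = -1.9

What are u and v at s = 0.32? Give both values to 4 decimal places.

Heun on (u,v): k1 = f(s_n, state_n); k2 = f(s_n + h, state_n + h·k1); state_{n+1} = state_n + (h/2)·(k1 + k2).
0.000000: (-1.000000, -1.900000)
  k1 = (1.563100, -1.900000)
  predictor → (-0.499808, -2.508000)
  k2 = (3.966137, -1.253518)
  → (-0.115322, -2.404563)
(u(0.32), v(0.32)) ≈ (-0.1153, -2.4046)

-0.1153, -2.4046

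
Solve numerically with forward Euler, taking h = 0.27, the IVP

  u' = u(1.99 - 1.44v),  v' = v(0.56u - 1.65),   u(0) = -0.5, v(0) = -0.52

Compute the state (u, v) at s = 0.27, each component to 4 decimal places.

Euler on (u,v): u_{n+1} = u_n + h·u', v_{n+1} = v_n + h·v'.
0.000000: (-0.500000, -0.520000); f=(-1.369400, 1.003600) → (-0.869738, -0.249028)
(u(0.27), v(0.27)) ≈ (-0.8697, -0.2490)

-0.8697, -0.2490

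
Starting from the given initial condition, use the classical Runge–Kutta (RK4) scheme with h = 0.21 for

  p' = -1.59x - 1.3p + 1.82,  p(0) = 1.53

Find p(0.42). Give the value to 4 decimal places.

RK4: k1 = f(x_n, p_n); k2 = f(x_n + h/2, p_n + (h/2)·k1); k3 = f(x_n + h/2, p_n + (h/2)·k2); k4 = f(x_n + h, p_n + h·k3); p_{n+1} = p_n + (h/6)·(k1 + 2k2 + 2k3 + k4).
x=0.000000, p=1.530000:
  k1 = f(0.000000, 1.530000) = -0.169000
  k2 = f(0.105000, 1.512255) = -0.312882
  k3 = f(0.105000, 1.497147) = -0.293242
  k4 = f(0.210000, 1.468419) = -0.422845
  p ← 1.530000 + (0.21/6)·(k1 + 2k2 + 2k3 + k4) = 1.466857
x=0.210000, p=1.466857:
  k1 = f(0.210000, 1.466857) = -0.420814
  k2 = f(0.315000, 1.422671) = -0.530323
  k3 = f(0.315000, 1.411173) = -0.515375
  k4 = f(0.420000, 1.358628) = -0.614017
  p ← 1.466857 + (0.21/6)·(k1 + 2k2 + 2k3 + k4) = 1.357439
p(0.42) ≈ 1.3574

1.3574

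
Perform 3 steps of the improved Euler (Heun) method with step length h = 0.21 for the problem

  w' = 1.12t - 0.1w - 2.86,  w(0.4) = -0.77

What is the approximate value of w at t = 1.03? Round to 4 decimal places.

Heun: k1 = f(t_n, w_n); k2 = f(t_n + h, w_n + h·k1); w_{n+1} = w_n + (h/2)·(k1 + k2).
t=0.400000, w=-0.770000:
  k1 = f(0.400000, -0.770000) = -2.335000
  k2 = f(0.610000, -1.260350) = -2.050765
  w ← -0.770000 + (0.21/2)·(-2.335000 + (-2.050765)) = -1.230505
t=0.610000, w=-1.230505:
  k1 = f(0.610000, -1.230505) = -2.053749
  k2 = f(0.820000, -1.661793) = -1.775421
  w ← -1.230505 + (0.21/2)·(-2.053749 + (-1.775421)) = -1.632568
t=0.820000, w=-1.632568:
  k1 = f(0.820000, -1.632568) = -1.778343
  k2 = f(1.030000, -2.006020) = -1.505798
  w ← -1.632568 + (0.21/2)·(-1.778343 + (-1.505798)) = -1.977403
w(1.03) ≈ -1.9774

-1.9774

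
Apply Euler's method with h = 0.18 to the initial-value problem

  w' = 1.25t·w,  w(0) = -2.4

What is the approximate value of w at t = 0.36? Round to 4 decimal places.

Euler: w_{n+1} = w_n + h·f(t_n, w_n).
t=0.000000, w=-2.400000: f=0.000000 → w ← -2.400000 + 0.18·0.000000 = -2.400000
t=0.180000, w=-2.400000: f=-0.540000 → w ← -2.400000 + 0.18·(-0.540000) = -2.497200
w(0.36) ≈ -2.4972

-2.4972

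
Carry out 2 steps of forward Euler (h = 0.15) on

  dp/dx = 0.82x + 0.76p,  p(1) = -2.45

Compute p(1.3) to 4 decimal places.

-2.7620

Euler: p_{n+1} = p_n + h·f(x_n, p_n).
x=1.000000, p=-2.450000: f=-1.042000 → p ← -2.450000 + 0.15·(-1.042000) = -2.606300
x=1.150000, p=-2.606300: f=-1.037788 → p ← -2.606300 + 0.15·(-1.037788) = -2.761968
p(1.3) ≈ -2.7620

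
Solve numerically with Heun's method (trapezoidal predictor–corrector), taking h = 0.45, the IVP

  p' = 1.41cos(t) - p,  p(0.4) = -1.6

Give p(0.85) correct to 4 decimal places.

-0.6719

Heun: k1 = f(t_n, p_n); k2 = f(t_n + h, p_n + h·k1); p_{n+1} = p_n + (h/2)·(k1 + k2).
t=0.400000, p=-1.600000:
  k1 = f(0.400000, -1.600000) = 2.898696
  k2 = f(0.850000, -0.295587) = 1.226163
  p ← -1.600000 + (0.45/2)·(2.898696 + 1.226163) = -0.671907
p(0.85) ≈ -0.6719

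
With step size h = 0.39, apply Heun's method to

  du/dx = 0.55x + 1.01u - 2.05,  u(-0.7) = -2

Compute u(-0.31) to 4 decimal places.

Heun: k1 = f(x_n, u_n); k2 = f(x_n + h, u_n + h·k1); u_{n+1} = u_n + (h/2)·(k1 + k2).
x=-0.700000, u=-2.000000:
  k1 = f(-0.700000, -2.000000) = -4.455000
  k2 = f(-0.310000, -3.737450) = -5.995324
  u ← -2.000000 + (0.39/2)·(-4.455000 + (-5.995324)) = -4.037813
u(-0.31) ≈ -4.0378

-4.0378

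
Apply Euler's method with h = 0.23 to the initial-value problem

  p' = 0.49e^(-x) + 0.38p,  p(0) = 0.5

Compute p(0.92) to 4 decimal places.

1.0838

Euler: p_{n+1} = p_n + h·f(x_n, p_n).
x=0.000000, p=0.500000: f=0.680000 → p ← 0.500000 + 0.23·0.680000 = 0.656400
x=0.230000, p=0.656400: f=0.638753 → p ← 0.656400 + 0.23·0.638753 = 0.803313
x=0.460000, p=0.803313: f=0.614588 → p ← 0.803313 + 0.23·0.614588 = 0.944669
x=0.690000, p=0.944669: f=0.604746 → p ← 0.944669 + 0.23·0.604746 = 1.083760
p(0.92) ≈ 1.0838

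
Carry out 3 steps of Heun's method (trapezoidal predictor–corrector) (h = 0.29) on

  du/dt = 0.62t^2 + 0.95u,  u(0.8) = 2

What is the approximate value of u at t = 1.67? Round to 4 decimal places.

Heun: k1 = f(t_n, u_n); k2 = f(t_n + h, u_n + h·k1); u_{n+1} = u_n + (h/2)·(k1 + k2).
t=0.800000, u=2.000000:
  k1 = f(0.800000, 2.000000) = 2.296800
  k2 = f(1.090000, 2.666072) = 3.269390
  u ← 2.000000 + (0.29/2)·(2.296800 + 3.269390) = 2.807098
t=1.090000, u=2.807098:
  k1 = f(1.090000, 2.807098) = 3.403365
  k2 = f(1.380000, 3.794073) = 4.785098
  u ← 2.807098 + (0.29/2)·(3.403365 + 4.785098) = 3.994425
t=1.380000, u=3.994425:
  k1 = f(1.380000, 3.994425) = 4.975431
  k2 = f(1.670000, 5.437300) = 6.894553
  u ← 3.994425 + (0.29/2)·(4.975431 + 6.894553) = 5.715572
u(1.67) ≈ 5.7156

5.7156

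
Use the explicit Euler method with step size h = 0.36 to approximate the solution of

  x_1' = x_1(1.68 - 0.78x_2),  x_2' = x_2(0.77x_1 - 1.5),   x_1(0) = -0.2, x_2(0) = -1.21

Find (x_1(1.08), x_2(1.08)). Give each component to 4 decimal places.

-1.1202, -0.0469

Euler on (x_1,x_2): x_1_{n+1} = x_1_n + h·x_1', x_2_{n+1} = x_2_n + h·x_2'.
0.000000: (-0.200000, -1.210000); f=(-0.524760, 2.001340) → (-0.388914, -0.489518)
0.360000: (-0.388914, -0.489518); f=(-0.801871, 0.880869) → (-0.677587, -0.172405)
0.720000: (-0.677587, -0.172405); f=(-1.229466, 0.348558) → (-1.120195, -0.046924)
(x_1(1.08), x_2(1.08)) ≈ (-1.1202, -0.0469)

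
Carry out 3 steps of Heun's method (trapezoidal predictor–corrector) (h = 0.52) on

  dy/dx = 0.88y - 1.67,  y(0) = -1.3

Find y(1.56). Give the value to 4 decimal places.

-10.2959

Heun: k1 = f(x_n, y_n); k2 = f(x_n + h, y_n + h·k1); y_{n+1} = y_n + (h/2)·(k1 + k2).
x=0.000000, y=-1.300000:
  k1 = f(0.000000, -1.300000) = -2.814000
  k2 = f(0.520000, -2.763280) = -4.101686
  y ← -1.300000 + (0.52/2)·(-2.814000 + (-4.101686)) = -3.098078
x=0.520000, y=-3.098078:
  k1 = f(0.520000, -3.098078) = -4.396309
  k2 = f(1.040000, -5.384159) = -6.408060
  y ← -3.098078 + (0.52/2)·(-4.396309 + (-6.408060)) = -5.907214
x=1.040000, y=-5.907214:
  k1 = f(1.040000, -5.907214) = -6.868349
  k2 = f(1.560000, -9.478756) = -10.011305
  y ← -5.907214 + (0.52/2)·(-6.868349 + (-10.011305)) = -10.295924
y(1.56) ≈ -10.2959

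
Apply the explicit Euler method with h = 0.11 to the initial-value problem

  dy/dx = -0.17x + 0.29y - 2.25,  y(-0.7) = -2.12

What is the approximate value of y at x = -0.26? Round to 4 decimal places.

-3.3998

Euler: y_{n+1} = y_n + h·f(x_n, y_n).
x=-0.700000, y=-2.120000: f=-2.745800 → y ← -2.120000 + 0.11·(-2.745800) = -2.422038
x=-0.590000, y=-2.422038: f=-2.852091 → y ← -2.422038 + 0.11·(-2.852091) = -2.735768
x=-0.480000, y=-2.735768: f=-2.961773 → y ← -2.735768 + 0.11·(-2.961773) = -3.061563
x=-0.370000, y=-3.061563: f=-3.074953 → y ← -3.061563 + 0.11·(-3.074953) = -3.399808
y(-0.26) ≈ -3.3998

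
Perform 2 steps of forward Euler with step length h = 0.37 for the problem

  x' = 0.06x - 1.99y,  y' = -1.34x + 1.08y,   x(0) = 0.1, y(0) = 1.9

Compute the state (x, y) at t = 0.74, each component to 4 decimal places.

-3.2470, 4.2954

Euler on (x,y): x_{n+1} = x_n + h·x', y_{n+1} = y_n + h·y'.
0.000000: (0.100000, 1.900000); f=(-3.775000, 1.918000) → (-1.296750, 2.609660)
0.370000: (-1.296750, 2.609660); f=(-5.271028, 4.556078) → (-3.247031, 4.295409)
(x(0.74), y(0.74)) ≈ (-3.2470, 4.2954)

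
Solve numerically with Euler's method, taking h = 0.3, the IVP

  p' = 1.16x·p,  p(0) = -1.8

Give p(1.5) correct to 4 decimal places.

-4.4734

Euler: p_{n+1} = p_n + h·f(x_n, p_n).
x=0.000000, p=-1.800000: f=0.000000 → p ← -1.800000 + 0.3·0.000000 = -1.800000
x=0.300000, p=-1.800000: f=-0.626400 → p ← -1.800000 + 0.3·(-0.626400) = -1.987920
x=0.600000, p=-1.987920: f=-1.383592 → p ← -1.987920 + 0.3·(-1.383592) = -2.402998
x=0.900000, p=-2.402998: f=-2.508730 → p ← -2.402998 + 0.3·(-2.508730) = -3.155617
x=1.200000, p=-3.155617: f=-4.392618 → p ← -3.155617 + 0.3·(-4.392618) = -4.473402
p(1.5) ≈ -4.4734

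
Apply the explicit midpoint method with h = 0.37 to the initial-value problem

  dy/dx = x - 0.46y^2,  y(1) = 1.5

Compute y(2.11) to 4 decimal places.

1.8728

Midpoint: k1 = f(x_n, y_n); k2 = f(x_n + h/2, y_n + (h/2)·k1); y_{n+1} = y_n + h·k2.
x=1.000000, y=1.500000:
  k1 = f(1.000000, 1.500000) = -0.035000
  k2 = f(1.185000, 1.493525) = 0.158916
  y ← 1.500000 + 0.37·0.158916 = 1.558799
x=1.370000, y=1.558799:
  k1 = f(1.370000, 1.558799) = 0.252267
  k2 = f(1.555000, 1.605468) = 0.369337
  y ← 1.558799 + 0.37·0.369337 = 1.695454
x=1.740000, y=1.695454:
  k1 = f(1.740000, 1.695454) = 0.417701
  k2 = f(1.925000, 1.772728) = 0.479420
  y ← 1.695454 + 0.37·0.479420 = 1.872839
y(2.11) ≈ 1.8728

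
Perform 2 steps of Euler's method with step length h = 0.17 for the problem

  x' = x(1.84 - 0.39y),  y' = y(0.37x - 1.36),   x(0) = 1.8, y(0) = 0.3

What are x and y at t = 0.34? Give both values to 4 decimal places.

Euler on (x,y): x_{n+1} = x_n + h·x', y_{n+1} = y_n + h·y'.
0.000000: (1.800000, 0.300000); f=(3.101400, -0.208200) → (2.327238, 0.264606)
0.170000: (2.327238, 0.264606); f=(4.041955, -0.132018) → (3.014370, 0.242163)
(x(0.34), y(0.34)) ≈ (3.0144, 0.2422)

3.0144, 0.2422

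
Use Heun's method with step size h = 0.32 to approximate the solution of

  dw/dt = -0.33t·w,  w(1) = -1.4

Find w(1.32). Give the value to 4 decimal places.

-1.2388

Heun: k1 = f(t_n, w_n); k2 = f(t_n + h, w_n + h·k1); w_{n+1} = w_n + (h/2)·(k1 + k2).
t=1.000000, w=-1.400000:
  k1 = f(1.000000, -1.400000) = 0.462000
  k2 = f(1.320000, -1.252160) = 0.545441
  w ← -1.400000 + (0.32/2)·(0.462000 + 0.545441) = -1.238809
w(1.32) ≈ -1.2388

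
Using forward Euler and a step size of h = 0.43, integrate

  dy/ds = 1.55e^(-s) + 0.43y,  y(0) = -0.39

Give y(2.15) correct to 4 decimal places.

Euler: y_{n+1} = y_n + h·f(s_n, y_n).
s=0.000000, y=-0.390000: f=1.382300 → y ← -0.390000 + 0.43·1.382300 = 0.204389
s=0.430000, y=0.204389: f=1.096176 → y ← 0.204389 + 0.43·1.096176 = 0.675745
s=0.860000, y=0.675745: f=0.946472 → y ← 0.675745 + 0.43·0.946472 = 1.082728
s=1.290000, y=1.082728: f=0.892243 → y ← 1.082728 + 0.43·0.892243 = 1.466392
s=1.720000, y=1.466392: f=0.908101 → y ← 1.466392 + 0.43·0.908101 = 1.856875
y(2.15) ≈ 1.8569

1.8569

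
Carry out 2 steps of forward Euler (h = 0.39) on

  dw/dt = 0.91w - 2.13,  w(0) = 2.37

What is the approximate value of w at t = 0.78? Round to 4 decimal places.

2.3945

Euler: w_{n+1} = w_n + h·f(t_n, w_n).
t=0.000000, w=2.370000: f=0.026700 → w ← 2.370000 + 0.39·0.026700 = 2.380413
t=0.390000, w=2.380413: f=0.036176 → w ← 2.380413 + 0.39·0.036176 = 2.394522
w(0.78) ≈ 2.3945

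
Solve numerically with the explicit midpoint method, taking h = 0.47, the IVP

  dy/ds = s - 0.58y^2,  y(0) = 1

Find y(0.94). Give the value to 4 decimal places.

Midpoint: k1 = f(s_n, y_n); k2 = f(s_n + h/2, y_n + (h/2)·k1); y_{n+1} = y_n + h·k2.
s=0.000000, y=1.000000:
  k1 = f(0.000000, 1.000000) = -0.580000
  k2 = f(0.235000, 0.863700) = -0.197667
  y ← 1.000000 + 0.47·(-0.197667) = 0.907096
s=0.470000, y=0.907096:
  k1 = f(0.470000, 0.907096) = -0.007238
  k2 = f(0.705000, 0.905396) = 0.229550
  y ← 0.907096 + 0.47·0.229550 = 1.014985
y(0.94) ≈ 1.0150

1.0150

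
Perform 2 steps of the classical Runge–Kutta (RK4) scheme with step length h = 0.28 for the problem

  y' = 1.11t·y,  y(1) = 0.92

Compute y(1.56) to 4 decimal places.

2.0383

RK4: k1 = f(t_n, y_n); k2 = f(t_n + h/2, y_n + (h/2)·k1); k3 = f(t_n + h/2, y_n + (h/2)·k2); k4 = f(t_n + h, y_n + h·k3); y_{n+1} = y_n + (h/6)·(k1 + 2k2 + 2k3 + k4).
t=1.000000, y=0.920000:
  k1 = f(1.000000, 0.920000) = 1.021200
  k2 = f(1.140000, 1.062968) = 1.345080
  k3 = f(1.140000, 1.108311) = 1.402457
  k4 = f(1.280000, 1.312688) = 1.865067
  y ← 0.920000 + (0.28/6)·(k1 + 2k2 + 2k3 + k4) = 1.311129
t=1.280000, y=1.311129:
  k1 = f(1.280000, 1.311129) = 1.862852
  k2 = f(1.420000, 1.571929) = 2.477674
  k3 = f(1.420000, 1.658004) = 2.613345
  k4 = f(1.560000, 2.042866) = 3.537427
  y ← 1.311129 + (0.28/6)·(k1 + 2k2 + 2k3 + k4) = 2.038304
y(1.56) ≈ 2.0383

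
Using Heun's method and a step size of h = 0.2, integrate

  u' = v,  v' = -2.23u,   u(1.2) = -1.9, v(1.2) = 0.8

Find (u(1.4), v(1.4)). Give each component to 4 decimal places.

Heun on (u,v): k1 = f(t_n, state_n); k2 = f(t_n + h, state_n + h·k1); state_{n+1} = state_n + (h/2)·(k1 + k2).
1.200000: (-1.900000, 0.800000)
  k1 = (0.800000, 4.237000)
  predictor → (-1.740000, 1.647400)
  k2 = (1.647400, 3.880200)
  → (-1.655260, 1.611720)
(u(1.4), v(1.4)) ≈ (-1.6553, 1.6117)

-1.6553, 1.6117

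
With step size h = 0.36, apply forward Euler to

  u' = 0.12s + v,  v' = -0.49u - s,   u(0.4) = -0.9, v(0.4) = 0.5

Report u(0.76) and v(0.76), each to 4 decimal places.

Euler on (u,v): u_{n+1} = u_n + h·u', v_{n+1} = v_n + h·v'.
0.400000: (-0.900000, 0.500000); f=(0.548000, 0.041000) → (-0.702720, 0.514760)
(u(0.76), v(0.76)) ≈ (-0.7027, 0.5148)

-0.7027, 0.5148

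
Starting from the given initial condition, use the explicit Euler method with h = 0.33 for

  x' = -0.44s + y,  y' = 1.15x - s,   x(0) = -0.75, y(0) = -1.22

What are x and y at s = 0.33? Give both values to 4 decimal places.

Euler on (x,y): x_{n+1} = x_n + h·x', y_{n+1} = y_n + h·y'.
0.000000: (-0.750000, -1.220000); f=(-1.220000, -0.862500) → (-1.152600, -1.504625)
(x(0.33), y(0.33)) ≈ (-1.1526, -1.5046)

-1.1526, -1.5046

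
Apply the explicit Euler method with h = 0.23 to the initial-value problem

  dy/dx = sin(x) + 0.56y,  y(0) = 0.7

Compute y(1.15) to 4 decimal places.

1.8366

Euler: y_{n+1} = y_n + h·f(x_n, y_n).
x=0.000000, y=0.700000: f=0.392000 → y ← 0.700000 + 0.23·0.392000 = 0.790160
x=0.230000, y=0.790160: f=0.670467 → y ← 0.790160 + 0.23·0.670467 = 0.944367
x=0.460000, y=0.944367: f=0.972794 → y ← 0.944367 + 0.23·0.972794 = 1.168110
x=0.690000, y=1.168110: f=1.290679 → y ← 1.168110 + 0.23·1.290679 = 1.464966
x=0.920000, y=1.464966: f=1.615983 → y ← 1.464966 + 0.23·1.615983 = 1.836642
y(1.15) ≈ 1.8366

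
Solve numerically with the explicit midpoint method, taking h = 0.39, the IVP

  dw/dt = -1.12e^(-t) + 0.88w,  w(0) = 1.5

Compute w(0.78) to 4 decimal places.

Midpoint: k1 = f(t_n, w_n); k2 = f(t_n + h/2, w_n + (h/2)·k1); w_{n+1} = w_n + h·k2.
t=0.000000, w=1.500000:
  k1 = f(0.000000, 1.500000) = 0.200000
  k2 = f(0.195000, 1.539000) = 0.432745
  w ← 1.500000 + 0.39·0.432745 = 1.668771
t=0.390000, w=1.668771:
  k1 = f(0.390000, 1.668771) = 0.710214
  k2 = f(0.585000, 1.807262) = 0.966432
  w ← 1.668771 + 0.39·0.966432 = 2.045679
w(0.78) ≈ 2.0457

2.0457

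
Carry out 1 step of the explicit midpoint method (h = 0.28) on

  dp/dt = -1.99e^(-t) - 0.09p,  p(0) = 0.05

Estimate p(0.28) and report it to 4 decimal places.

Midpoint: k1 = f(t_n, p_n); k2 = f(t_n + h/2, p_n + (h/2)·k1); p_{n+1} = p_n + h·k2.
t=0.000000, p=0.050000:
  k1 = f(0.000000, 0.050000) = -1.994500
  k2 = f(0.140000, -0.229230) = -1.709392
  p ← 0.050000 + 0.28·(-1.709392) = -0.428630
p(0.28) ≈ -0.4286

-0.4286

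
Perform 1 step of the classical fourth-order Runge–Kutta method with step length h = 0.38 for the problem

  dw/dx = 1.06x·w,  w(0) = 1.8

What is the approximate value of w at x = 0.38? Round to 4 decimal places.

1.9432

RK4: k1 = f(x_n, w_n); k2 = f(x_n + h/2, w_n + (h/2)·k1); k3 = f(x_n + h/2, w_n + (h/2)·k2); k4 = f(x_n + h, w_n + h·k3); w_{n+1} = w_n + (h/6)·(k1 + 2k2 + 2k3 + k4).
x=0.000000, w=1.800000:
  k1 = f(0.000000, 1.800000) = 0.000000
  k2 = f(0.190000, 1.800000) = 0.362520
  k3 = f(0.190000, 1.868879) = 0.376392
  k4 = f(0.380000, 1.943029) = 0.782652
  w ← 1.800000 + (0.38/6)·(k1 + 2k2 + 2k3 + k4) = 1.943164
w(0.38) ≈ 1.9432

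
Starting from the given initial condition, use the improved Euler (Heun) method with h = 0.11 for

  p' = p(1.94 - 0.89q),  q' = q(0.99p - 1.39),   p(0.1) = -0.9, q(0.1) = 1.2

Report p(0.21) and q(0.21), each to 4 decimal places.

Heun on (p,q): k1 = f(t_n, state_n); k2 = f(t_n + h, state_n + h·k1); state_{n+1} = state_n + (h/2)·(k1 + k2).
0.100000: (-0.900000, 1.200000)
  k1 = (-0.784800, -2.737200)
  predictor → (-0.986328, 0.898908)
  k2 = (-1.124386, -2.127234)
  → (-1.005005, 0.932456)
(p(0.21), q(0.21)) ≈ (-1.0050, 0.9325)

-1.0050, 0.9325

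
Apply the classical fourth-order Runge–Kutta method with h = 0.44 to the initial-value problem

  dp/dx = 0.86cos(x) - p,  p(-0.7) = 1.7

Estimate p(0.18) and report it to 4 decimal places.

1.1838

RK4: k1 = f(x_n, p_n); k2 = f(x_n + h/2, p_n + (h/2)·k1); k3 = f(x_n + h/2, p_n + (h/2)·k2); k4 = f(x_n + h, p_n + h·k3); p_{n+1} = p_n + (h/6)·(k1 + 2k2 + 2k3 + k4).
x=-0.700000, p=1.700000:
  k1 = f(-0.700000, 1.700000) = -1.042236
  k2 = f(-0.480000, 1.470708) = -0.707893
  k3 = f(-0.480000, 1.544264) = -0.781448
  k4 = f(-0.260000, 1.356163) = -0.525067
  p ← 1.700000 + (0.44/6)·(k1 + 2k2 + 2k3 + k4) = 1.366628
x=-0.260000, p=1.366628:
  k1 = f(-0.260000, 1.366628) = -0.535532
  k2 = f(-0.040000, 1.248811) = -0.389499
  k3 = f(-0.040000, 1.280938) = -0.421626
  k4 = f(0.180000, 1.181112) = -0.335007
  p ← 1.366628 + (0.44/6)·(k1 + 2k2 + 2k3 + k4) = 1.183823
p(0.18) ≈ 1.1838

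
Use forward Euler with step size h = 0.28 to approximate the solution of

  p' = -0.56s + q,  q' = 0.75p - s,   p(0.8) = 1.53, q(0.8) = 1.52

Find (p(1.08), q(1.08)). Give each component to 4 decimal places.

Euler on (p,q): p_{n+1} = p_n + h·p', q_{n+1} = q_n + h·q'.
0.800000: (1.530000, 1.520000); f=(1.072000, 0.347500) → (1.830160, 1.617300)
(p(1.08), q(1.08)) ≈ (1.8302, 1.6173)

1.8302, 1.6173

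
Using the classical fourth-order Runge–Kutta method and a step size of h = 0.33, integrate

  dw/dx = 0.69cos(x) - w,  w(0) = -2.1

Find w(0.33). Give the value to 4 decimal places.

-1.3197

RK4: k1 = f(x_n, w_n); k2 = f(x_n + h/2, w_n + (h/2)·k1); k3 = f(x_n + h/2, w_n + (h/2)·k2); k4 = f(x_n + h, w_n + h·k3); w_{n+1} = w_n + (h/6)·(k1 + 2k2 + 2k3 + k4).
x=0.000000, w=-2.100000:
  k1 = f(0.000000, -2.100000) = 2.790000
  k2 = f(0.165000, -1.639650) = 2.320279
  k3 = f(0.165000, -1.717154) = 2.397783
  k4 = f(0.330000, -1.308732) = 1.961501
  w ← -2.100000 + (0.33/6)·(k1 + 2k2 + 2k3 + k4) = -1.319681
w(0.33) ≈ -1.3197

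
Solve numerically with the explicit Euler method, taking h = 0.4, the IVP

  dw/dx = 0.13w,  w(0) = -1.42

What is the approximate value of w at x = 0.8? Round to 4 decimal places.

Euler: w_{n+1} = w_n + h·f(x_n, w_n).
x=0.000000, w=-1.420000: f=-0.184600 → w ← -1.420000 + 0.4·(-0.184600) = -1.493840
x=0.400000, w=-1.493840: f=-0.194199 → w ← -1.493840 + 0.4·(-0.194199) = -1.571520
w(0.8) ≈ -1.5715

-1.5715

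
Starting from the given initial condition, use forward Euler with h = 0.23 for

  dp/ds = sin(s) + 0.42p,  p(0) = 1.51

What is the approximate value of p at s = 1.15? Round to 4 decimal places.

2.9300

Euler: p_{n+1} = p_n + h·f(s_n, p_n).
s=0.000000, p=1.510000: f=0.634200 → p ← 1.510000 + 0.23·0.634200 = 1.655866
s=0.230000, p=1.655866: f=0.923441 → p ← 1.655866 + 0.23·0.923441 = 1.868257
s=0.460000, p=1.868257: f=1.228616 → p ← 1.868257 + 0.23·1.228616 = 2.150839
s=0.690000, p=2.150839: f=1.539890 → p ← 2.150839 + 0.23·1.539890 = 2.505014
s=0.920000, p=2.505014: f=1.847707 → p ← 2.505014 + 0.23·1.847707 = 2.929987
p(1.15) ≈ 2.9300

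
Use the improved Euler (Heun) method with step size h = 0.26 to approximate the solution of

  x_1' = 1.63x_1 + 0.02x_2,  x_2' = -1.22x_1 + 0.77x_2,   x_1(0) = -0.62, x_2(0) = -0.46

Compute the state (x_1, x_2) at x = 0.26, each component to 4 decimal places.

Heun on (x_1,x_2): k1 = f(x_n, state_n); k2 = f(x_n + h, state_n + h·k1); state_{n+1} = state_n + (h/2)·(k1 + k2).
0.000000: (-0.620000, -0.460000)
  k1 = (-1.019800, 0.402200)
  predictor → (-0.885148, -0.355428)
  k2 = (-1.449900, 0.806201)
  → (-0.941061, -0.302908)
(x_1(0.26), x_2(0.26)) ≈ (-0.9411, -0.3029)

-0.9411, -0.3029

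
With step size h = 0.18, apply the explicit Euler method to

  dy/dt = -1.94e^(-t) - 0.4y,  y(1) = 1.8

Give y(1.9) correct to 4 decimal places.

0.8486

Euler: y_{n+1} = y_n + h·f(t_n, y_n).
t=1.000000, y=1.800000: f=-1.433686 → y ← 1.800000 + 0.18·(-1.433686) = 1.541936
t=1.180000, y=1.541936: f=-1.212895 → y ← 1.541936 + 0.18·(-1.212895) = 1.323615
t=1.360000, y=1.323615: f=-1.027368 → y ← 1.323615 + 0.18·(-1.027368) = 1.138689
t=1.540000, y=1.138689: f=-0.871375 → y ← 1.138689 + 0.18·(-0.871375) = 0.981842
t=1.720000, y=0.981842: f=-0.740125 → y ← 0.981842 + 0.18·(-0.740125) = 0.848619
y(1.9) ≈ 0.8486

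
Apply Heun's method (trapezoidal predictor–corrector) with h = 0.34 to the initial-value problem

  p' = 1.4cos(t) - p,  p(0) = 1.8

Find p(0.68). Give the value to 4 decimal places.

1.5344

Heun: k1 = f(t_n, p_n); k2 = f(t_n + h, p_n + h·k1); p_{n+1} = p_n + (h/2)·(k1 + k2).
t=0.000000, p=1.800000:
  k1 = f(0.000000, 1.800000) = -0.400000
  k2 = f(0.340000, 1.664000) = -0.344143
  p ← 1.800000 + (0.34/2)·(-0.400000 + (-0.344143)) = 1.673496
t=0.340000, p=1.673496:
  k1 = f(0.340000, 1.673496) = -0.353639
  k2 = f(0.680000, 1.553258) = -0.464657
  p ← 1.673496 + (0.34/2)·(-0.353639 + (-0.464657)) = 1.534385
p(0.68) ≈ 1.5344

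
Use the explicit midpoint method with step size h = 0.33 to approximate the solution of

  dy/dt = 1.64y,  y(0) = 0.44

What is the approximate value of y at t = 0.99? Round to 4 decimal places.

2.1149

Midpoint: k1 = f(t_n, y_n); k2 = f(t_n + h/2, y_n + (h/2)·k1); y_{n+1} = y_n + h·k2.
t=0.000000, y=0.440000:
  k1 = f(0.000000, 0.440000) = 0.721600
  k2 = f(0.165000, 0.559064) = 0.916865
  y ← 0.440000 + 0.33·0.916865 = 0.742565
t=0.330000, y=0.742565:
  k1 = f(0.330000, 0.742565) = 1.217807
  k2 = f(0.495000, 0.943504) = 1.547346
  y ← 0.742565 + 0.33·1.547346 = 1.253190
t=0.660000, y=1.253190:
  k1 = f(0.660000, 1.253190) = 2.055231
  k2 = f(0.825000, 1.592303) = 2.611376
  y ← 1.253190 + 0.33·2.611376 = 2.114944
y(0.99) ≈ 2.1149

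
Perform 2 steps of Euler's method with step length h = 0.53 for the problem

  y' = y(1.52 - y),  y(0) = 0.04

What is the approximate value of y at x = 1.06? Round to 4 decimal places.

Euler: y_{n+1} = y_n + h·f(x_n, y_n).
x=0.000000, y=0.040000: f=0.059200 → y ← 0.040000 + 0.53·0.059200 = 0.071376
x=0.530000, y=0.071376: f=0.103397 → y ← 0.071376 + 0.53·0.103397 = 0.126176
y(1.06) ≈ 0.1262

0.1262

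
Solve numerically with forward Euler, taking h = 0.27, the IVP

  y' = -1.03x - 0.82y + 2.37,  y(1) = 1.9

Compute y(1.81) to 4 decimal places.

1.5510

Euler: y_{n+1} = y_n + h·f(x_n, y_n).
x=1.000000, y=1.900000: f=-0.218000 → y ← 1.900000 + 0.27·(-0.218000) = 1.841140
x=1.270000, y=1.841140: f=-0.447835 → y ← 1.841140 + 0.27·(-0.447835) = 1.720225
x=1.540000, y=1.720225: f=-0.626784 → y ← 1.720225 + 0.27·(-0.626784) = 1.550993
y(1.81) ≈ 1.5510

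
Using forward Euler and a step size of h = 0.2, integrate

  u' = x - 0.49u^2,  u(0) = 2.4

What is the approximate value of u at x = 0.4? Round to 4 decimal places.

Euler: u_{n+1} = u_n + h·f(x_n, u_n).
x=0.000000, u=2.400000: f=-2.822400 → u ← 2.400000 + 0.2·(-2.822400) = 1.835520
x=0.200000, u=1.835520: f=-1.450875 → u ← 1.835520 + 0.2·(-1.450875) = 1.545345
u(0.4) ≈ 1.5453

1.5453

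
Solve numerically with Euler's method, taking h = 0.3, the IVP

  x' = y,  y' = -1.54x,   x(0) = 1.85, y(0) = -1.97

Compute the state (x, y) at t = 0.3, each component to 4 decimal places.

Euler on (x,y): x_{n+1} = x_n + h·x', y_{n+1} = y_n + h·y'.
0.000000: (1.850000, -1.970000); f=(-1.970000, -2.849000) → (1.259000, -2.824700)
(x(0.3), y(0.3)) ≈ (1.2590, -2.8247)

1.2590, -2.8247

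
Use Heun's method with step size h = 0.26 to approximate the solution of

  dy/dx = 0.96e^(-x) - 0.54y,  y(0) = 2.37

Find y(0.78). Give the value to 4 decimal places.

1.9690

Heun: k1 = f(x_n, y_n); k2 = f(x_n + h, y_n + h·k1); y_{n+1} = y_n + (h/2)·(k1 + k2).
x=0.000000, y=2.370000:
  k1 = f(0.000000, 2.370000) = -0.319800
  k2 = f(0.260000, 2.286852) = -0.494691
  y ← 2.370000 + (0.26/2)·(-0.319800 + (-0.494691)) = 2.264116
x=0.260000, y=2.264116:
  k1 = f(0.260000, 2.264116) = -0.482413
  k2 = f(0.520000, 2.138689) = -0.584152
  y ← 2.264116 + (0.26/2)·(-0.482413 + (-0.584152)) = 2.125463
x=0.520000, y=2.125463:
  k1 = f(0.520000, 2.125463) = -0.577010
  k2 = f(0.780000, 1.975440) = -0.626668
  y ← 2.125463 + (0.26/2)·(-0.577010 + (-0.626668)) = 1.968985
y(0.78) ≈ 1.9690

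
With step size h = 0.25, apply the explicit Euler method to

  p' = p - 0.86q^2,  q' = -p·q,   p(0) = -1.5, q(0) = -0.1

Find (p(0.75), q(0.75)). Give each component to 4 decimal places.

Euler on (p,q): p_{n+1} = p_n + h·p', q_{n+1} = q_n + h·q'.
0.000000: (-1.500000, -0.100000); f=(-1.508600, -0.150000) → (-1.877150, -0.137500)
0.250000: (-1.877150, -0.137500); f=(-1.893409, -0.258108) → (-2.350502, -0.202027)
0.500000: (-2.350502, -0.202027); f=(-2.385603, -0.474865) → (-2.946903, -0.320743)
(p(0.75), q(0.75)) ≈ (-2.9469, -0.3207)

-2.9469, -0.3207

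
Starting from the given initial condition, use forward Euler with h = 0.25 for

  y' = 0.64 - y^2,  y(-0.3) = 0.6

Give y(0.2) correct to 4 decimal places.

0.7178

Euler: y_{n+1} = y_n + h·f(t_n, y_n).
t=-0.300000, y=0.600000: f=0.280000 → y ← 0.600000 + 0.25·0.280000 = 0.670000
t=-0.050000, y=0.670000: f=0.191100 → y ← 0.670000 + 0.25·0.191100 = 0.717775
y(0.2) ≈ 0.7178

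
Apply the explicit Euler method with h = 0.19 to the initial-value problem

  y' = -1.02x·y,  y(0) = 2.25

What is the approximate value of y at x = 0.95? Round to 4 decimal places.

1.5228

Euler: y_{n+1} = y_n + h·f(x_n, y_n).
x=0.000000, y=2.250000: f=0.000000 → y ← 2.250000 + 0.19·0.000000 = 2.250000
x=0.190000, y=2.250000: f=-0.436050 → y ← 2.250000 + 0.19·(-0.436050) = 2.167150
x=0.380000, y=2.167150: f=-0.839988 → y ← 2.167150 + 0.19·(-0.839988) = 2.007553
x=0.570000, y=2.007553: f=-1.167191 → y ← 2.007553 + 0.19·(-1.167191) = 1.785787
x=0.760000, y=1.785787: f=-1.384342 → y ← 1.785787 + 0.19·(-1.384342) = 1.522762
y(0.95) ≈ 1.5228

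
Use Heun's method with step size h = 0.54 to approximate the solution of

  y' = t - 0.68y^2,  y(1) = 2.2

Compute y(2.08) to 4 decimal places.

1.8146

Heun: k1 = f(t_n, y_n); k2 = f(t_n + h, y_n + h·k1); y_{n+1} = y_n + (h/2)·(k1 + k2).
t=1.000000, y=2.200000:
  k1 = f(1.000000, 2.200000) = -2.291200
  k2 = f(1.540000, 0.962752) = 0.909714
  y ← 2.200000 + (0.54/2)·(-2.291200 + 0.909714) = 1.826999
t=1.540000, y=1.826999:
  k1 = f(1.540000, 1.826999) = -0.729789
  k2 = f(2.080000, 1.432913) = 0.683797
  y ← 1.826999 + (0.54/2)·(-0.729789 + 0.683797) = 1.814581
y(2.08) ≈ 1.8146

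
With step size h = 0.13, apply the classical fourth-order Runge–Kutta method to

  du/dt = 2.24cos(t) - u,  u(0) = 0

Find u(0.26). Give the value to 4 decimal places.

0.5067

RK4: k1 = f(t_n, u_n); k2 = f(t_n + h/2, u_n + (h/2)·k1); k3 = f(t_n + h/2, u_n + (h/2)·k2); k4 = f(t_n + h, u_n + h·k3); u_{n+1} = u_n + (h/6)·(k1 + 2k2 + 2k3 + k4).
t=0.000000, u=0.000000:
  k1 = f(0.000000, 0.000000) = 2.240000
  k2 = f(0.065000, 0.145600) = 2.089670
  k3 = f(0.065000, 0.135829) = 2.099441
  k4 = f(0.130000, 0.272927) = 1.948171
  u ← 0.000000 + (0.13/6)·(k1 + 2k2 + 2k3 + k4) = 0.272272
t=0.130000, u=0.272272:
  k1 = f(0.130000, 0.272272) = 1.948827
  k2 = f(0.195000, 0.398946) = 1.798601
  k3 = f(0.195000, 0.389181) = 1.808366
  k4 = f(0.260000, 0.507359) = 1.657354
  u ← 0.272272 + (0.13/6)·(k1 + 2k2 + 2k3 + k4) = 0.506708
u(0.26) ≈ 0.5067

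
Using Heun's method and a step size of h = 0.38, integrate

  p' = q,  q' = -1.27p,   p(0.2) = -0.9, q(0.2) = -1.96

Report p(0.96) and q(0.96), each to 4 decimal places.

Heun on (p,q): k1 = f(s_n, state_n); k2 = f(s_n + h, state_n + h·k1); state_{n+1} = state_n + (h/2)·(k1 + k2).
0.200000: (-0.900000, -1.960000)
  k1 = (-1.960000, 1.143000)
  predictor → (-1.644800, -1.525660)
  k2 = (-1.525660, 2.088896)
  → (-1.562275, -1.345940)
0.580000: (-1.562275, -1.345940)
  k1 = (-1.345940, 1.984090)
  predictor → (-2.073733, -0.591986)
  k2 = (-0.591986, 2.633640)
  → (-1.930481, -0.468571)
(p(0.96), q(0.96)) ≈ (-1.9305, -0.4686)

-1.9305, -0.4686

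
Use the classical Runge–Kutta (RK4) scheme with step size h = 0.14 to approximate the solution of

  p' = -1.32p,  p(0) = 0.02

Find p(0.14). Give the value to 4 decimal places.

RK4: k1 = f(t_n, p_n); k2 = f(t_n + h/2, p_n + (h/2)·k1); k3 = f(t_n + h/2, p_n + (h/2)·k2); k4 = f(t_n + h, p_n + h·k3); p_{n+1} = p_n + (h/6)·(k1 + 2k2 + 2k3 + k4).
t=0.000000, p=0.020000:
  k1 = f(0.000000, 0.020000) = -0.026400
  k2 = f(0.070000, 0.018152) = -0.023961
  k3 = f(0.070000, 0.018323) = -0.024186
  k4 = f(0.140000, 0.016614) = -0.021930
  p ← 0.020000 + (0.14/6)·(k1 + 2k2 + 2k3 + k4) = 0.016625
p(0.14) ≈ 0.0166

0.0166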